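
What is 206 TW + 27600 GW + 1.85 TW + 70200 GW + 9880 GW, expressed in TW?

In TW:
  206 TW → 206
  27600 GW = 27600 × 10^-3 TW = 27.6
  1.85 TW → 1.85
  70200 GW = 70200 × 10^-3 TW = 70.2
  9880 GW = 9880 × 10^-3 TW = 9.88
Sum: 206 + 27.6 + 1.85 + 70.2 + 9.88 = 315.53

315.53 TW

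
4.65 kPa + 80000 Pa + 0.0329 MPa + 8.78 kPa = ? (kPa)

In kPa:
  4.65 kPa → 4.65
  80000 Pa = 80000 × 10⁻³ kPa = 80
  0.0329 MPa = 0.0329 × 10³ kPa = 32.9
  8.78 kPa → 8.78
Sum: 4.65 + 80 + 32.9 + 8.78 = 126.33

126.33 kPa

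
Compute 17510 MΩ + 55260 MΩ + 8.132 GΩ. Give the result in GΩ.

80.902 GΩ

In GΩ:
  17510 MΩ = 17510 × 10^-3 GΩ = 17.51
  55260 MΩ = 55260 × 10^-3 GΩ = 55.26
  8.132 GΩ → 8.132
Sum: 17.51 + 55.26 + 8.132 = 80.902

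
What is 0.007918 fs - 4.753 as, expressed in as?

In as:
  0.007918 fs = 0.007918 × 10³ as = 7.918
  4.753 as → 4.753
Difference: 7.918 - 4.753 = 3.165

3.165 as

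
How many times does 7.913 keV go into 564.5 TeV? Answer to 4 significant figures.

71340000000

(564.5 × 10^12) / (7.913 × 10^3) = 71.338 × 10^9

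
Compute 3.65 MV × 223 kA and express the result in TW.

3.65 × 10^6 × 223 × 10^3 = 813.95 × 10^9 W

0.81395 TW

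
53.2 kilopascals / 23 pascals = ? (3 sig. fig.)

2310

(53.2e3) / (23) = 2.313e3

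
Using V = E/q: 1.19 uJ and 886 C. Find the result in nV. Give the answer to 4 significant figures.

1.343 nV

(1.19 × 10^-6) / (886) = 0.00134312 × 10^-6 V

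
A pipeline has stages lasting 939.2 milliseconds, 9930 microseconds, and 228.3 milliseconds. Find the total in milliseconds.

1177.43 milliseconds

In milliseconds:
  939.2 milliseconds → 939.2
  9930 microseconds = 9930 × 10⁻³ milliseconds = 9.93
  228.3 milliseconds → 228.3
Sum: 939.2 + 9.93 + 228.3 = 1177.43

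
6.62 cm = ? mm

66.2 mm

centi = 1e-2, milli = 1e-3; factor is 1e1.
6.62 × 1e1 = 66.2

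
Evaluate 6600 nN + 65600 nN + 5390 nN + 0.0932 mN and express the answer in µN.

170.79 µN

In µN:
  6600 nN = 6600 × 10⁻³ µN = 6.6
  65600 nN = 65600 × 10⁻³ µN = 65.6
  5390 nN = 5390 × 10⁻³ µN = 5.39
  0.0932 mN = 0.0932 × 10³ µN = 93.2
Sum: 6.6 + 65.6 + 5.39 + 93.2 = 170.79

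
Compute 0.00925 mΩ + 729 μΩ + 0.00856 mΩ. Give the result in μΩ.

746.81 μΩ

In μΩ:
  0.00925 mΩ = 0.00925 × 10^3 μΩ = 9.25
  729 μΩ → 729
  0.00856 mΩ = 0.00856 × 10^3 μΩ = 8.56
Sum: 9.25 + 729 + 8.56 = 746.81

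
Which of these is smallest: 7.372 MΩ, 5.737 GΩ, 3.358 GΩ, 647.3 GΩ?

7.372 MΩ = 7372000 Ω
5.737 GΩ = 5737000000 Ω
3.358 GΩ = 3358000000 Ω
647.3 GΩ = 647300000000 Ω

7.372 MΩ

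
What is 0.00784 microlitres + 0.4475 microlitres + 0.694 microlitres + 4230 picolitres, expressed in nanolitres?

In nanolitres:
  0.00784 microlitres = 0.00784 × 10³ nanolitres = 7.84
  0.4475 microlitres = 0.4475 × 10³ nanolitres = 447.5
  0.694 microlitres = 0.694 × 10³ nanolitres = 694
  4230 picolitres = 4230 × 10⁻³ nanolitres = 4.23
Sum: 7.84 + 447.5 + 694 + 4.23 = 1153.57

1153.57 nanolitres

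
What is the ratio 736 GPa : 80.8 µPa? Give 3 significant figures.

(736 × 10^9) / (80.8 × 10^-6) = 9.109 × 10^15

9110000000000000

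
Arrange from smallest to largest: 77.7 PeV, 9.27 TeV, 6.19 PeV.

77.7 PeV = 77700000000000000 eV
9.27 TeV = 9270000000000 eV
6.19 PeV = 6190000000000000 eV

9.27 TeV < 6.19 PeV < 77.7 PeV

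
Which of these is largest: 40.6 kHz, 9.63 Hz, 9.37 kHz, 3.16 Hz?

40.6 kHz

40.6 kHz = 40600 Hz
9.63 Hz = 9.63 Hz
9.37 kHz = 9370 Hz
3.16 Hz = 3.16 Hz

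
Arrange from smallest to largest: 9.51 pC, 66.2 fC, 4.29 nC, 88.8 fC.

66.2 fC < 88.8 fC < 9.51 pC < 4.29 nC

9.51 pC = 0.00000000000951 C
66.2 fC = 0.0000000000000662 C
4.29 nC = 0.00000000429 C
88.8 fC = 0.0000000000000888 C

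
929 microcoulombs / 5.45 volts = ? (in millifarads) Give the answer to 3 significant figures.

0.170 millifarads

(929 × 10^-6) / (5.45) = 170.46 × 10^-6 F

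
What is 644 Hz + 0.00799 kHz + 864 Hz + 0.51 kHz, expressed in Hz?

In Hz:
  644 Hz → 644
  0.00799 kHz = 0.00799 × 10^3 Hz = 7.99
  864 Hz → 864
  0.51 kHz = 0.51 × 10^3 Hz = 510
Sum: 644 + 7.99 + 864 + 510 = 2025.99

2025.99 Hz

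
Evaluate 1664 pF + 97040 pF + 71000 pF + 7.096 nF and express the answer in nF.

176.8 nF

In nF:
  1664 pF = 1664 × 10^-3 nF = 1.664
  97040 pF = 97040 × 10^-3 nF = 97.04
  71000 pF = 71000 × 10^-3 nF = 71
  7.096 nF → 7.096
Sum: 1.664 + 97.04 + 71 + 7.096 = 176.8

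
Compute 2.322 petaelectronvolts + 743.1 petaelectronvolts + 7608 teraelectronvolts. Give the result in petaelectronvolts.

In petaelectronvolts:
  2.322 petaelectronvolts → 2.322
  743.1 petaelectronvolts → 743.1
  7608 teraelectronvolts = 7608e-3 petaelectronvolts = 7.608
Sum: 2.322 + 743.1 + 7.608 = 753.03

753.03 petaelectronvolts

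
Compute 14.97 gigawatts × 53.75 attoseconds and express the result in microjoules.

0.8046375 microjoules

14.97 × 10^9 × 53.75 × 10^-18 = 804.6375 × 10^-9 J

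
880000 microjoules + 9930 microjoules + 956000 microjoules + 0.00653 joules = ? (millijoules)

1852.46 millijoules

In millijoules:
  880000 microjoules = 880000 × 10⁻³ millijoules = 880
  9930 microjoules = 9930 × 10⁻³ millijoules = 9.93
  956000 microjoules = 956000 × 10⁻³ millijoules = 956
  0.00653 joules = 0.00653 × 10³ millijoules = 6.53
Sum: 880 + 9.93 + 956 + 6.53 = 1852.46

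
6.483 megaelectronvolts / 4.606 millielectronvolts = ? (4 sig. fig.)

(6.483e6) / (4.606e-3) = 1.4075e9

1408000000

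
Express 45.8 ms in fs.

45800000000000 fs

milli = 10⁻³, femto = 10⁻¹⁵; factor is 10¹².
45.8 × 10¹² = 45800000000000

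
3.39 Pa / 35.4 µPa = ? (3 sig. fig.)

(3.39) / (35.4 × 10⁻⁶) = 0.09576 × 10⁶

95800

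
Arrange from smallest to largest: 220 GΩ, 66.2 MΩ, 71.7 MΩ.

66.2 MΩ < 71.7 MΩ < 220 GΩ

220 GΩ = 220000000000 Ω
66.2 MΩ = 66200000 Ω
71.7 MΩ = 71700000 Ω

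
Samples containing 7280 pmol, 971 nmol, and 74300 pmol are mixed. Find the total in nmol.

1052.58 nmol

In nmol:
  7280 pmol = 7280 × 10⁻³ nmol = 7.28
  971 nmol → 971
  74300 pmol = 74300 × 10⁻³ nmol = 74.3
Sum: 7.28 + 971 + 74.3 = 1052.58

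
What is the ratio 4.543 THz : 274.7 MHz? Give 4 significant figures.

(4.543 × 10¹²) / (274.7 × 10⁶) = 0.016538 × 10⁶

16540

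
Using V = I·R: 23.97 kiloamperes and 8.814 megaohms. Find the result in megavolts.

23.97e3 × 8.814e6 = 211.27158e9 V

211271.58 megavolts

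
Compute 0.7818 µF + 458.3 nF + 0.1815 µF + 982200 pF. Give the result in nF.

2403.8 nF

In nF:
  0.7818 µF = 0.7818 × 10³ nF = 781.8
  458.3 nF → 458.3
  0.1815 µF = 0.1815 × 10³ nF = 181.5
  982200 pF = 982200 × 10⁻³ nF = 982.2
Sum: 781.8 + 458.3 + 181.5 + 982.2 = 2403.8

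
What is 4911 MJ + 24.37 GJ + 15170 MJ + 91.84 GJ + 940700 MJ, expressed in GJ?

In GJ:
  4911 MJ = 4911e-3 GJ = 4.911
  24.37 GJ → 24.37
  15170 MJ = 15170e-3 GJ = 15.17
  91.84 GJ → 91.84
  940700 MJ = 940700e-3 GJ = 940.7
Sum: 4.911 + 24.37 + 15.17 + 91.84 + 940.7 = 1076.991

1076.991 GJ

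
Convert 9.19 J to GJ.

0.00000000919 GJ

(no prefix) = 10^0, giga = 10^9; factor is 10^-9.
9.19 × 10^-9 = 0.00000000919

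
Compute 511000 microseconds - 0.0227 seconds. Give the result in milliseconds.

In milliseconds:
  511000 microseconds = 511000e-3 milliseconds = 511
  0.0227 seconds = 0.0227e3 milliseconds = 22.7
Difference: 511 - 22.7 = 488.3

488.3 milliseconds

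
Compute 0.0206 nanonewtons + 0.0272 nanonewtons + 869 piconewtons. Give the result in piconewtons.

In piconewtons:
  0.0206 nanonewtons = 0.0206 × 10^3 piconewtons = 20.6
  0.0272 nanonewtons = 0.0272 × 10^3 piconewtons = 27.2
  869 piconewtons → 869
Sum: 20.6 + 27.2 + 869 = 916.8

916.8 piconewtons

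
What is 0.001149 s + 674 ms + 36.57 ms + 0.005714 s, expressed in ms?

In ms:
  0.001149 s = 0.001149e3 ms = 1.149
  674 ms → 674
  36.57 ms → 36.57
  0.005714 s = 0.005714e3 ms = 5.714
Sum: 1.149 + 674 + 36.57 + 5.714 = 717.433

717.433 ms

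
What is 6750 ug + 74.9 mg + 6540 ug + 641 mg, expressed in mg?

In mg:
  6750 ug = 6750 × 10⁻³ mg = 6.75
  74.9 mg → 74.9
  6540 ug = 6540 × 10⁻³ mg = 6.54
  641 mg → 641
Sum: 6.75 + 74.9 + 6.54 + 641 = 729.19

729.19 mg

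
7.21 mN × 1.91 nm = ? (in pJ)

7.21 × 10^-3 × 1.91 × 10^-9 = 13.7711 × 10^-12 J

13.7711 pJ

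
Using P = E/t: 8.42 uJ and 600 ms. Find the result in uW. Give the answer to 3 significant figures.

(8.42e-6) / (600e-3) = 0.014033e-3 W

14.0 uW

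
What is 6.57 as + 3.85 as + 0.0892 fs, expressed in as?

99.62 as

In as:
  6.57 as → 6.57
  3.85 as → 3.85
  0.0892 fs = 0.0892 × 10³ as = 89.2
Sum: 6.57 + 3.85 + 89.2 = 99.62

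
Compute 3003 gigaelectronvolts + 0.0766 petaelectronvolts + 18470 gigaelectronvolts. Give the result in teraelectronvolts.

98.073 teraelectronvolts

In teraelectronvolts:
  3003 gigaelectronvolts = 3003 × 10^-3 teraelectronvolts = 3.003
  0.0766 petaelectronvolts = 0.0766 × 10^3 teraelectronvolts = 76.6
  18470 gigaelectronvolts = 18470 × 10^-3 teraelectronvolts = 18.47
Sum: 3.003 + 76.6 + 18.47 = 98.073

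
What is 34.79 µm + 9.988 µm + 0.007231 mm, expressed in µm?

52.009 µm

In µm:
  34.79 µm → 34.79
  9.988 µm → 9.988
  0.007231 mm = 0.007231 × 10³ µm = 7.231
Sum: 34.79 + 9.988 + 7.231 = 52.009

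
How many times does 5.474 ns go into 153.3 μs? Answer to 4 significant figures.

28010

(153.3 × 10⁻⁶) / (5.474 × 10⁻⁹) = 28.005 × 10³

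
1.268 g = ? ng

1268000000 ng

(no prefix) = 10^0, nano = 10^-9; factor is 10^9.
1.268 × 10^9 = 1268000000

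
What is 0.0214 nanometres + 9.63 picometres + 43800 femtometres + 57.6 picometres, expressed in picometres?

In picometres:
  0.0214 nanometres = 0.0214 × 10³ picometres = 21.4
  9.63 picometres → 9.63
  43800 femtometres = 43800 × 10⁻³ picometres = 43.8
  57.6 picometres → 57.6
Sum: 21.4 + 9.63 + 43.8 + 57.6 = 132.43

132.43 picometres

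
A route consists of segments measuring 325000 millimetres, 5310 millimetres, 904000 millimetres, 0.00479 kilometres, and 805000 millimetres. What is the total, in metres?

2044.1 metres

In metres:
  325000 millimetres = 325000e-3 metres = 325
  5310 millimetres = 5310e-3 metres = 5.31
  904000 millimetres = 904000e-3 metres = 904
  0.00479 kilometres = 0.00479e3 metres = 4.79
  805000 millimetres = 805000e-3 metres = 805
Sum: 325 + 5.31 + 904 + 4.79 + 805 = 2044.1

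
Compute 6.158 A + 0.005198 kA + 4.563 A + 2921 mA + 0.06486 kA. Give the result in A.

In A:
  6.158 A → 6.158
  0.005198 kA = 0.005198e3 A = 5.198
  4.563 A → 4.563
  2921 mA = 2921e-3 A = 2.921
  0.06486 kA = 0.06486e3 A = 64.86
Sum: 6.158 + 5.198 + 4.563 + 2.921 + 64.86 = 83.7

83.7 A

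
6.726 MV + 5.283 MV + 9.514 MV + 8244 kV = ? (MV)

29.767 MV

In MV:
  6.726 MV → 6.726
  5.283 MV → 5.283
  9.514 MV → 9.514
  8244 kV = 8244 × 10^-3 MV = 8.244
Sum: 6.726 + 5.283 + 9.514 + 8.244 = 29.767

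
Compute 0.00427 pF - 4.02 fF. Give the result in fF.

In fF:
  0.00427 pF = 0.00427 × 10³ fF = 4.27
  4.02 fF → 4.02
Difference: 4.27 - 4.02 = 0.25

0.25 fF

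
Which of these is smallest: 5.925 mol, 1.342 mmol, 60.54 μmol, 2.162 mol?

5.925 mol = 5.925 mol
1.342 mmol = 0.001342 mol
60.54 μmol = 0.00006054 mol
2.162 mol = 2.162 mol

60.54 μmol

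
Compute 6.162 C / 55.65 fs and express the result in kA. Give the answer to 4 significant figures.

(6.162) / (55.65 × 10⁻¹⁵) = 0.110728 × 10¹⁵ A

110700000000 kA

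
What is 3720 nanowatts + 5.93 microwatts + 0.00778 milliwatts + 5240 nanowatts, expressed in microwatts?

22.67 microwatts

In microwatts:
  3720 nanowatts = 3720 × 10^-3 microwatts = 3.72
  5.93 microwatts → 5.93
  0.00778 milliwatts = 0.00778 × 10^3 microwatts = 7.78
  5240 nanowatts = 5240 × 10^-3 microwatts = 5.24
Sum: 3.72 + 5.93 + 7.78 + 5.24 = 22.67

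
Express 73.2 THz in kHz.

tera = 10^12, kilo = 10^3; factor is 10^9.
73.2 × 10^9 = 73200000000

73200000000 kHz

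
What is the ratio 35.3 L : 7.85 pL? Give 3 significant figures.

(35.3) / (7.85 × 10⁻¹²) = 4.497 × 10¹²

4500000000000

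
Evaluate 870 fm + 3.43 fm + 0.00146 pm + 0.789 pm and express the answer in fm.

1663.89 fm

In fm:
  870 fm → 870
  3.43 fm → 3.43
  0.00146 pm = 0.00146 × 10³ fm = 1.46
  0.789 pm = 0.789 × 10³ fm = 789
Sum: 870 + 3.43 + 1.46 + 789 = 1663.89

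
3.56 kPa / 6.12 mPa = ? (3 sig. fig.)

(3.56e3) / (6.12e-3) = 0.5817e6

582000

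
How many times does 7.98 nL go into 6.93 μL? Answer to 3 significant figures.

(6.93e-6) / (7.98e-9) = 0.8684e3

868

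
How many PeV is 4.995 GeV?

giga = 1e9, peta = 1e15; factor is 1e-6.
4.995 × 1e-6 = 0.000004995

0.000004995 PeV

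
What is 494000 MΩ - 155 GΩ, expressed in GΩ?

In GΩ:
  494000 MΩ = 494000 × 10^-3 GΩ = 494
  155 GΩ → 155
Difference: 494 - 155 = 339

339 GΩ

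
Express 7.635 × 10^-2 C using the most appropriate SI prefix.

76.35 mC

= 76.35 × 10^-3 C; 10^-3 is milli.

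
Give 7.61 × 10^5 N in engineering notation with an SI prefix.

761 kN

= 761 × 10^3 N; 10^3 is kilo.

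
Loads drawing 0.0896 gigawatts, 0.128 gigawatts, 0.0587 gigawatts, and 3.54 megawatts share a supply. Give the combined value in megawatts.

279.84 megawatts

In megawatts:
  0.0896 gigawatts = 0.0896 × 10³ megawatts = 89.6
  0.128 gigawatts = 0.128 × 10³ megawatts = 128
  0.0587 gigawatts = 0.0587 × 10³ megawatts = 58.7
  3.54 megawatts → 3.54
Sum: 89.6 + 128 + 58.7 + 3.54 = 279.84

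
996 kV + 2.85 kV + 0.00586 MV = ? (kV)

1004.71 kV

In kV:
  996 kV → 996
  2.85 kV → 2.85
  0.00586 MV = 0.00586 × 10³ kV = 5.86
Sum: 996 + 2.85 + 5.86 = 1004.71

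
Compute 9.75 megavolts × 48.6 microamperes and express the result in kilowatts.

9.75 × 10⁶ × 48.6 × 10⁻⁶ = 473.85 W

0.47385 kilowatts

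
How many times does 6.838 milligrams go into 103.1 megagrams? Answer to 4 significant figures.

15080000000

(103.1 × 10^6) / (6.838 × 10^-3) = 15.078 × 10^9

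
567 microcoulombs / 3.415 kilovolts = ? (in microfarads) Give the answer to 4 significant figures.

0.1660 microfarads

(567 × 10^-6) / (3.415 × 10^3) = 166.032 × 10^-9 F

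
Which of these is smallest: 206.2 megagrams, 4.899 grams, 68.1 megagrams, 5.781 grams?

206.2 megagrams = 206200000 grams
4.899 grams = 4.899 grams
68.1 megagrams = 68100000 grams
5.781 grams = 5.781 grams

4.899 grams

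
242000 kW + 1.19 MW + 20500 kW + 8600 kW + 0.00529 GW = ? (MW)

In MW:
  242000 kW = 242000e-3 MW = 242
  1.19 MW → 1.19
  20500 kW = 20500e-3 MW = 20.5
  8600 kW = 8600e-3 MW = 8.6
  0.00529 GW = 0.00529e3 MW = 5.29
Sum: 242 + 1.19 + 20.5 + 8.6 + 5.29 = 277.58

277.58 MW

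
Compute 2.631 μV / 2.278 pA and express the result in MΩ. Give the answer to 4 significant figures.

(2.631 × 10⁻⁶) / (2.278 × 10⁻¹²) = 1.15496 × 10⁶ Ω

1.155 MΩ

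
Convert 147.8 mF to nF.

milli = 10^-3, nano = 10^-9; factor is 10^6.
147.8 × 10^6 = 147800000

147800000 nF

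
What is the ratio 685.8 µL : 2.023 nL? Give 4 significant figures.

(685.8e-6) / (2.023e-9) = 339e3

339000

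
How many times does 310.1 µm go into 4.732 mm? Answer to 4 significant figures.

15.26

(4.732 × 10⁻³) / (310.1 × 10⁻⁶) = 0.01526 × 10³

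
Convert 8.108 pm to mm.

0.000000008108 mm

pico = 1e-12, milli = 1e-3; factor is 1e-9.
8.108 × 1e-9 = 0.000000008108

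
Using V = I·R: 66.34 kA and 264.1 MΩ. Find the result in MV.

17520394 MV

66.34e3 × 264.1e6 = 17520.394e9 V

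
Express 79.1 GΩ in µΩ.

giga = 10^9, micro = 10^-6; factor is 10^15.
79.1 × 10^15 = 79100000000000000

79100000000000000 µΩ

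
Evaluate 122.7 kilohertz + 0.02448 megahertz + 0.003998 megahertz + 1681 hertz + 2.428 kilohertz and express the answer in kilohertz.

155.287 kilohertz

In kilohertz:
  122.7 kilohertz → 122.7
  0.02448 megahertz = 0.02448 × 10³ kilohertz = 24.48
  0.003998 megahertz = 0.003998 × 10³ kilohertz = 3.998
  1681 hertz = 1681 × 10⁻³ kilohertz = 1.681
  2.428 kilohertz → 2.428
Sum: 122.7 + 24.48 + 3.998 + 1.681 + 2.428 = 155.287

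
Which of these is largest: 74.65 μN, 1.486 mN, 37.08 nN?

1.486 mN

74.65 μN = 0.00007465 N
1.486 mN = 0.001486 N
37.08 nN = 0.00000003708 N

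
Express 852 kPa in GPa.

kilo = 1e3, giga = 1e9; factor is 1e-6.
852 × 1e-6 = 0.000852

0.000852 GPa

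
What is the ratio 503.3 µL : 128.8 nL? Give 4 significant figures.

(503.3 × 10^-6) / (128.8 × 10^-9) = 3.9076 × 10^3

3908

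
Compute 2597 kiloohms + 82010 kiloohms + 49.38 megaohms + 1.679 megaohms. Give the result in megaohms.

135.666 megaohms

In megaohms:
  2597 kiloohms = 2597e-3 megaohms = 2.597
  82010 kiloohms = 82010e-3 megaohms = 82.01
  49.38 megaohms → 49.38
  1.679 megaohms → 1.679
Sum: 2.597 + 82.01 + 49.38 + 1.679 = 135.666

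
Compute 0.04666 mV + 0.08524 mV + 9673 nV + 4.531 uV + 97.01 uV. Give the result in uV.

In uV:
  0.04666 mV = 0.04666e3 uV = 46.66
  0.08524 mV = 0.08524e3 uV = 85.24
  9673 nV = 9673e-3 uV = 9.673
  4.531 uV → 4.531
  97.01 uV → 97.01
Sum: 46.66 + 85.24 + 9.673 + 4.531 + 97.01 = 243.114

243.114 uV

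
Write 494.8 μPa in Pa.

micro = 10^-6, (no prefix) = 10^0; factor is 10^-6.
494.8 × 10^-6 = 0.0004948

0.0004948 Pa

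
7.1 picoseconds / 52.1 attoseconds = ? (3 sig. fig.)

136000

(7.1 × 10^-12) / (52.1 × 10^-18) = 0.1363 × 10^6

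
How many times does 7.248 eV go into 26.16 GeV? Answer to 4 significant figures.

3609000000

(26.16 × 10⁹) / (7.248) = 3.6093 × 10⁹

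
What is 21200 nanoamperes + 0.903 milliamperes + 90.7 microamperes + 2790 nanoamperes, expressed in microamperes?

1017.69 microamperes

In microamperes:
  21200 nanoamperes = 21200e-3 microamperes = 21.2
  0.903 milliamperes = 0.903e3 microamperes = 903
  90.7 microamperes → 90.7
  2790 nanoamperes = 2790e-3 microamperes = 2.79
Sum: 21.2 + 903 + 90.7 + 2.79 = 1017.69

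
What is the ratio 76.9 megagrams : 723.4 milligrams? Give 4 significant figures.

106300000

(76.9e6) / (723.4e-3) = 0.1063e9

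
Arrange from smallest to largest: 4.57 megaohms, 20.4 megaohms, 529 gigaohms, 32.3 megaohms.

4.57 megaohms = 4570000 ohms
20.4 megaohms = 20400000 ohms
529 gigaohms = 529000000000 ohms
32.3 megaohms = 32300000 ohms

4.57 megaohms < 20.4 megaohms < 32.3 megaohms < 529 gigaohms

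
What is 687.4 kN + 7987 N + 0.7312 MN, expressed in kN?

1426.587 kN

In kN:
  687.4 kN → 687.4
  7987 N = 7987e-3 kN = 7.987
  0.7312 MN = 0.7312e3 kN = 731.2
Sum: 687.4 + 7.987 + 731.2 = 1426.587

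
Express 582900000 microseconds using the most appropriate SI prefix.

582.9 seconds

= 582.9 seconds; mantissa already in [1, 1000).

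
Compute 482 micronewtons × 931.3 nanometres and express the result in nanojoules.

0.4488866 nanojoules

482 × 10⁻⁶ × 931.3 × 10⁻⁹ = 448886.6 × 10⁻¹⁵ J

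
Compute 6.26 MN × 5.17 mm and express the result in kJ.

6.26e6 × 5.17e-3 = 32.3642e3 J

32.3642 kJ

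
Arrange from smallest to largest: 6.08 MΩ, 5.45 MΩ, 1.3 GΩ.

5.45 MΩ < 6.08 MΩ < 1.3 GΩ

6.08 MΩ = 6080000 Ω
5.45 MΩ = 5450000 Ω
1.3 GΩ = 1300000000 Ω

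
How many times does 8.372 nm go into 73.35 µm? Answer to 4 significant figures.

(73.35 × 10^-6) / (8.372 × 10^-9) = 8.7613 × 10^3

8761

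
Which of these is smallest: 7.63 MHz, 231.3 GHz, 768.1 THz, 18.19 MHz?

7.63 MHz

7.63 MHz = 7630000 Hz
231.3 GHz = 231300000000 Hz
768.1 THz = 768100000000000 Hz
18.19 MHz = 18190000 Hz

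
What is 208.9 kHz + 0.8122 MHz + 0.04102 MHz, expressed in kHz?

1062.12 kHz

In kHz:
  208.9 kHz → 208.9
  0.8122 MHz = 0.8122e3 kHz = 812.2
  0.04102 MHz = 0.04102e3 kHz = 41.02
Sum: 208.9 + 812.2 + 41.02 = 1062.12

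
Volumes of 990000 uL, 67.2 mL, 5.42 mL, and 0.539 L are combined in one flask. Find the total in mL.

1601.62 mL

In mL:
  990000 uL = 990000e-3 mL = 990
  67.2 mL → 67.2
  5.42 mL → 5.42
  0.539 L = 0.539e3 mL = 539
Sum: 990 + 67.2 + 5.42 + 539 = 1601.62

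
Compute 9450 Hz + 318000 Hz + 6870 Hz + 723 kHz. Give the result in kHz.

In kHz:
  9450 Hz = 9450e-3 kHz = 9.45
  318000 Hz = 318000e-3 kHz = 318
  6870 Hz = 6870e-3 kHz = 6.87
  723 kHz → 723
Sum: 9.45 + 318 + 6.87 + 723 = 1057.32

1057.32 kHz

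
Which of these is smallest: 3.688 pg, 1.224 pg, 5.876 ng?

3.688 pg = 0.000000000003688 g
1.224 pg = 0.000000000001224 g
5.876 ng = 0.000000005876 g

1.224 pg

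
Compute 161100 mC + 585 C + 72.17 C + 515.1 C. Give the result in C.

In C:
  161100 mC = 161100 × 10⁻³ C = 161.1
  585 C → 585
  72.17 C → 72.17
  515.1 C → 515.1
Sum: 161.1 + 585 + 72.17 + 515.1 = 1333.37

1333.37 C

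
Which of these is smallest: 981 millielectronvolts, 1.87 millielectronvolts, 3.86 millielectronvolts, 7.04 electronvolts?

981 millielectronvolts = 0.981 electronvolts
1.87 millielectronvolts = 0.00187 electronvolts
3.86 millielectronvolts = 0.00386 electronvolts
7.04 electronvolts = 7.04 electronvolts

1.87 millielectronvolts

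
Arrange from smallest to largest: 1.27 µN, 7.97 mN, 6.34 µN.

1.27 µN < 6.34 µN < 7.97 mN

1.27 µN = 0.00000127 N
7.97 mN = 0.00797 N
6.34 µN = 0.00000634 N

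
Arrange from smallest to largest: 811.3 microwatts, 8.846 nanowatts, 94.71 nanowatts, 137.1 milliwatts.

811.3 microwatts = 0.0008113 watts
8.846 nanowatts = 0.000000008846 watts
94.71 nanowatts = 0.00000009471 watts
137.1 milliwatts = 0.1371 watts

8.846 nanowatts < 94.71 nanowatts < 811.3 microwatts < 137.1 milliwatts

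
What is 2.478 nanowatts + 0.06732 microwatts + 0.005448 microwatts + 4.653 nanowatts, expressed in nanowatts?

79.899 nanowatts

In nanowatts:
  2.478 nanowatts → 2.478
  0.06732 microwatts = 0.06732 × 10^3 nanowatts = 67.32
  0.005448 microwatts = 0.005448 × 10^3 nanowatts = 5.448
  4.653 nanowatts → 4.653
Sum: 2.478 + 67.32 + 5.448 + 4.653 = 79.899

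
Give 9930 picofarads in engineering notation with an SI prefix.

9.93 nanofarads

= 9.93 × 10^-9 farads; 10^-9 is nano.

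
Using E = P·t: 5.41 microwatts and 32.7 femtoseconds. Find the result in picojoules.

5.41 × 10⁻⁶ × 32.7 × 10⁻¹⁵ = 176.907 × 10⁻²¹ J

0.000000176907 picojoules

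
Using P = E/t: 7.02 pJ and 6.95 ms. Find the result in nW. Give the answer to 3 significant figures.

(7.02 × 10⁻¹²) / (6.95 × 10⁻³) = 1.0101 × 10⁻⁹ W

1.01 nW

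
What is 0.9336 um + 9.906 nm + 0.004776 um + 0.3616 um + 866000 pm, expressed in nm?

In nm:
  0.9336 um = 0.9336 × 10³ nm = 933.6
  9.906 nm → 9.906
  0.004776 um = 0.004776 × 10³ nm = 4.776
  0.3616 um = 0.3616 × 10³ nm = 361.6
  866000 pm = 866000 × 10⁻³ nm = 866
Sum: 933.6 + 9.906 + 4.776 + 361.6 + 866 = 2175.882

2175.882 nm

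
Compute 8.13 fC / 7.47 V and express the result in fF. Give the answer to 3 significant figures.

1.09 fF

(8.13e-15) / (7.47) = 1.0884e-15 F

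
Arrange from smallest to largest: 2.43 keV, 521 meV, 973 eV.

521 meV < 973 eV < 2.43 keV

2.43 keV = 2430 eV
521 meV = 0.521 eV
973 eV = 973 eV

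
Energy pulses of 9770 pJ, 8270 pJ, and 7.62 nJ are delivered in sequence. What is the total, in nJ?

In nJ:
  9770 pJ = 9770 × 10⁻³ nJ = 9.77
  8270 pJ = 8270 × 10⁻³ nJ = 8.27
  7.62 nJ → 7.62
Sum: 9.77 + 8.27 + 7.62 = 25.66

25.66 nJ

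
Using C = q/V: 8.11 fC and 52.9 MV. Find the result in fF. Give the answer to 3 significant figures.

0.000000153 fF

(8.11 × 10^-15) / (52.9 × 10^6) = 0.15331 × 10^-21 F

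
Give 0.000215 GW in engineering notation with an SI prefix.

= 215 × 10³ W; 10³ is kilo.

215 kW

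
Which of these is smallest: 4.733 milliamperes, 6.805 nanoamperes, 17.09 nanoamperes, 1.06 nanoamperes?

4.733 milliamperes = 0.004733 amperes
6.805 nanoamperes = 0.000000006805 amperes
17.09 nanoamperes = 0.00000001709 amperes
1.06 nanoamperes = 0.00000000106 amperes

1.06 nanoamperes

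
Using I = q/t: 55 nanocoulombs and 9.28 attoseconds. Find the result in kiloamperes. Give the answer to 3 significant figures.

5930000 kiloamperes

(55 × 10^-9) / (9.28 × 10^-18) = 5.9267 × 10^9 A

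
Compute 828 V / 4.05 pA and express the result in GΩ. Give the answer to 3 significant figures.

204000 GΩ

(828) / (4.05 × 10⁻¹²) = 204.44 × 10¹² Ω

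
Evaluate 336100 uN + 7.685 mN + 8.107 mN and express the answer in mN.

351.892 mN

In mN:
  336100 uN = 336100 × 10⁻³ mN = 336.1
  7.685 mN → 7.685
  8.107 mN → 8.107
Sum: 336.1 + 7.685 + 8.107 = 351.892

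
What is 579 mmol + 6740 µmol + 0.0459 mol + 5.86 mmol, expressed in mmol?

In mmol:
  579 mmol → 579
  6740 µmol = 6740 × 10⁻³ mmol = 6.74
  0.0459 mol = 0.0459 × 10³ mmol = 45.9
  5.86 mmol → 5.86
Sum: 579 + 6.74 + 45.9 + 5.86 = 637.5

637.5 mmol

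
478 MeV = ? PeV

mega = 10^6, peta = 10^15; factor is 10^-9.
478 × 10^-9 = 0.000000478

0.000000478 PeV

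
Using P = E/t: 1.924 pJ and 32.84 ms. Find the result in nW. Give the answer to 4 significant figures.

0.05859 nW

(1.924 × 10^-12) / (32.84 × 10^-3) = 0.0585871 × 10^-9 W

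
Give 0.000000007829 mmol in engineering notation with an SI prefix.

7.829 pmol

= 7.829 × 10^-12 mol; 10^-12 is pico.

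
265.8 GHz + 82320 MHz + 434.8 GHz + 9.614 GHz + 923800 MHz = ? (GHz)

1716.334 GHz

In GHz:
  265.8 GHz → 265.8
  82320 MHz = 82320 × 10⁻³ GHz = 82.32
  434.8 GHz → 434.8
  9.614 GHz → 9.614
  923800 MHz = 923800 × 10⁻³ GHz = 923.8
Sum: 265.8 + 82.32 + 434.8 + 9.614 + 923.8 = 1716.334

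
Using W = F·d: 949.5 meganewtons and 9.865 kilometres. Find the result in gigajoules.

949.5 × 10^6 × 9.865 × 10^3 = 9366.8175 × 10^9 J

9366.8175 gigajoules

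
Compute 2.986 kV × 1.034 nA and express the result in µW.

3.087524 µW

2.986 × 10^3 × 1.034 × 10^-9 = 3.087524 × 10^-6 W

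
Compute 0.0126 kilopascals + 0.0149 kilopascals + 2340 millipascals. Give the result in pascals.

In pascals:
  0.0126 kilopascals = 0.0126 × 10^3 pascals = 12.6
  0.0149 kilopascals = 0.0149 × 10^3 pascals = 14.9
  2340 millipascals = 2340 × 10^-3 pascals = 2.34
Sum: 12.6 + 14.9 + 2.34 = 29.84

29.84 pascals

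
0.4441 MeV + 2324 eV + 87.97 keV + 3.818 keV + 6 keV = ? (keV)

In keV:
  0.4441 MeV = 0.4441 × 10³ keV = 444.1
  2324 eV = 2324 × 10⁻³ keV = 2.324
  87.97 keV → 87.97
  3.818 keV → 3.818
  6 keV → 6
Sum: 444.1 + 2.324 + 87.97 + 3.818 + 6 = 544.212

544.212 keV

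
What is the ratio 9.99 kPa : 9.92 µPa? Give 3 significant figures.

(9.99 × 10^3) / (9.92 × 10^-6) = 1.007 × 10^9

1010000000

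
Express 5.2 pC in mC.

pico = 10^-12, milli = 10^-3; factor is 10^-9.
5.2 × 10^-9 = 0.0000000052

0.0000000052 mC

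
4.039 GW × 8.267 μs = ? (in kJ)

4.039 × 10⁹ × 8.267 × 10⁻⁶ = 33.390413 × 10³ J

33.390413 kJ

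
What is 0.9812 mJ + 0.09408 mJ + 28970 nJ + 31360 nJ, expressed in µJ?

In µJ:
  0.9812 mJ = 0.9812 × 10^3 µJ = 981.2
  0.09408 mJ = 0.09408 × 10^3 µJ = 94.08
  28970 nJ = 28970 × 10^-3 µJ = 28.97
  31360 nJ = 31360 × 10^-3 µJ = 31.36
Sum: 981.2 + 94.08 + 28.97 + 31.36 = 1135.61

1135.61 µJ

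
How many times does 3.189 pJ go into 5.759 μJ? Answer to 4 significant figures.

(5.759 × 10⁻⁶) / (3.189 × 10⁻¹²) = 1.8059 × 10⁶

1806000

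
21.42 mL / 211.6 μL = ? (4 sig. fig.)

(21.42 × 10⁻³) / (211.6 × 10⁻⁶) = 0.10123 × 10³

101.2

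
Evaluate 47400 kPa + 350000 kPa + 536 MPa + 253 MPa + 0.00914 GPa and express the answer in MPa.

1195.54 MPa

In MPa:
  47400 kPa = 47400 × 10^-3 MPa = 47.4
  350000 kPa = 350000 × 10^-3 MPa = 350
  536 MPa → 536
  253 MPa → 253
  0.00914 GPa = 0.00914 × 10^3 MPa = 9.14
Sum: 47.4 + 350 + 536 + 253 + 9.14 = 1195.54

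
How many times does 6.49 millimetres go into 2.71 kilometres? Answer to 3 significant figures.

418000

(2.71 × 10³) / (6.49 × 10⁻³) = 0.4176 × 10⁶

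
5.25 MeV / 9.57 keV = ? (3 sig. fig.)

549

(5.25 × 10⁶) / (9.57 × 10³) = 0.5486 × 10³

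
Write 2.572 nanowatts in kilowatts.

nano = 10^-9, kilo = 10^3; factor is 10^-12.
2.572 × 10^-12 = 0.000000000002572

0.000000000002572 kilowatts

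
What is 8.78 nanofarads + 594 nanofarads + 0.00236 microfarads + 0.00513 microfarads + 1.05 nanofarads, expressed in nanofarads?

611.32 nanofarads

In nanofarads:
  8.78 nanofarads → 8.78
  594 nanofarads → 594
  0.00236 microfarads = 0.00236e3 nanofarads = 2.36
  0.00513 microfarads = 0.00513e3 nanofarads = 5.13
  1.05 nanofarads → 1.05
Sum: 8.78 + 594 + 2.36 + 5.13 + 1.05 = 611.32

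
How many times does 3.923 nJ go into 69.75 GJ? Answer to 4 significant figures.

17780000000000000000

(69.75 × 10^9) / (3.923 × 10^-9) = 17.78 × 10^18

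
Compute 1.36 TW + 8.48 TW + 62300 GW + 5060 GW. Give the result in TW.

In TW:
  1.36 TW → 1.36
  8.48 TW → 8.48
  62300 GW = 62300 × 10^-3 TW = 62.3
  5060 GW = 5060 × 10^-3 TW = 5.06
Sum: 1.36 + 8.48 + 62.3 + 5.06 = 77.2

77.2 TW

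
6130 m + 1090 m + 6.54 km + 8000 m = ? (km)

21.76 km

In km:
  6130 m = 6130 × 10⁻³ km = 6.13
  1090 m = 1090 × 10⁻³ km = 1.09
  6.54 km → 6.54
  8000 m = 8000 × 10⁻³ km = 8
Sum: 6.13 + 1.09 + 6.54 + 8 = 21.76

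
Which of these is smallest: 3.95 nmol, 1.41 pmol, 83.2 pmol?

3.95 nmol = 0.00000000395 mol
1.41 pmol = 0.00000000000141 mol
83.2 pmol = 0.0000000000832 mol

1.41 pmol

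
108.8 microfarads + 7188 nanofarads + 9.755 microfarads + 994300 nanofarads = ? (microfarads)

In microfarads:
  108.8 microfarads → 108.8
  7188 nanofarads = 7188 × 10⁻³ microfarads = 7.188
  9.755 microfarads → 9.755
  994300 nanofarads = 994300 × 10⁻³ microfarads = 994.3
Sum: 108.8 + 7.188 + 9.755 + 994.3 = 1120.043

1120.043 microfarads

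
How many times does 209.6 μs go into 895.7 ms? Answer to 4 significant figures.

(895.7 × 10^-3) / (209.6 × 10^-6) = 4.2734 × 10^3

4273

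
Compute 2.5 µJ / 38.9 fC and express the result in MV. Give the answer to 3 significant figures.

64.3 MV

(2.5e-6) / (38.9e-15) = 0.064267e9 V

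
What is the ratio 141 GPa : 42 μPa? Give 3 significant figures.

(141 × 10^9) / (42 × 10^-6) = 3.357 × 10^15

3360000000000000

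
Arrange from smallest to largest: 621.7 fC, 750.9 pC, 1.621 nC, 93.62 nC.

621.7 fC < 750.9 pC < 1.621 nC < 93.62 nC

621.7 fC = 0.0000000000006217 C
750.9 pC = 0.0000000007509 C
1.621 nC = 0.000000001621 C
93.62 nC = 0.00000009362 C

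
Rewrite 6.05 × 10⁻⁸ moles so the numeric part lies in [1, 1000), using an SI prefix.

60.5 nanomoles

= 60.5 × 10⁻⁹ moles; 10⁻⁹ is nano.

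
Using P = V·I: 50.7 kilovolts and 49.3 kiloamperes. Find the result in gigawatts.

2.49951 gigawatts

50.7 × 10^3 × 49.3 × 10^3 = 2499.51 × 10^6 W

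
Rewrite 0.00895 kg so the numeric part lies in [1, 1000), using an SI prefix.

= 8.95 g; mantissa already in [1, 1000).

8.95 g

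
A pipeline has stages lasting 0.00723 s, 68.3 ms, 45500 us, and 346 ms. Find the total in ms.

467.03 ms

In ms:
  0.00723 s = 0.00723e3 ms = 7.23
  68.3 ms → 68.3
  45500 us = 45500e-3 ms = 45.5
  346 ms → 346
Sum: 7.23 + 68.3 + 45.5 + 346 = 467.03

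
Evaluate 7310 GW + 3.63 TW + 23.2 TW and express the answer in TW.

34.14 TW

In TW:
  7310 GW = 7310e-3 TW = 7.31
  3.63 TW → 3.63
  23.2 TW → 23.2
Sum: 7.31 + 3.63 + 23.2 = 34.14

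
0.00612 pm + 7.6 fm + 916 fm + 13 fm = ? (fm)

942.72 fm

In fm:
  0.00612 pm = 0.00612 × 10^3 fm = 6.12
  7.6 fm → 7.6
  916 fm → 916
  13 fm → 13
Sum: 6.12 + 7.6 + 916 + 13 = 942.72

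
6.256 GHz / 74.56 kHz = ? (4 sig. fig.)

83910

(6.256 × 10⁹) / (74.56 × 10³) = 0.083906 × 10⁶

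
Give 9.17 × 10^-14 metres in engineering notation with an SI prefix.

91.7 femtometres

= 91.7 × 10^-15 metres; 10^-15 is femto.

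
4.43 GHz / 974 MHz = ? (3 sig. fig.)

(4.43 × 10⁹) / (974 × 10⁶) = 0.004548 × 10³

4.55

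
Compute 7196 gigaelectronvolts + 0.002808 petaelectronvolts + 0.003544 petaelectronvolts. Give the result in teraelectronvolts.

13.548 teraelectronvolts

In teraelectronvolts:
  7196 gigaelectronvolts = 7196 × 10^-3 teraelectronvolts = 7.196
  0.002808 petaelectronvolts = 0.002808 × 10^3 teraelectronvolts = 2.808
  0.003544 petaelectronvolts = 0.003544 × 10^3 teraelectronvolts = 3.544
Sum: 7.196 + 2.808 + 3.544 = 13.548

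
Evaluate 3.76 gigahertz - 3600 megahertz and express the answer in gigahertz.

In gigahertz:
  3.76 gigahertz → 3.76
  3600 megahertz = 3600 × 10⁻³ gigahertz = 3.6
Difference: 3.76 - 3.6 = 0.16

0.16 gigahertz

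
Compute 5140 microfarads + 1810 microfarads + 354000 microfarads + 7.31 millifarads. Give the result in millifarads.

368.26 millifarads

In millifarads:
  5140 microfarads = 5140 × 10^-3 millifarads = 5.14
  1810 microfarads = 1810 × 10^-3 millifarads = 1.81
  354000 microfarads = 354000 × 10^-3 millifarads = 354
  7.31 millifarads → 7.31
Sum: 5.14 + 1.81 + 354 + 7.31 = 368.26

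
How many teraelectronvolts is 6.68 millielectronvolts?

milli = 10^-3, tera = 10^12; factor is 10^-15.
6.68 × 10^-15 = 0.00000000000000668

0.00000000000000668 teraelectronvolts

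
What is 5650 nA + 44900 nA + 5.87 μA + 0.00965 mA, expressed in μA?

66.07 μA

In μA:
  5650 nA = 5650e-3 μA = 5.65
  44900 nA = 44900e-3 μA = 44.9
  5.87 μA → 5.87
  0.00965 mA = 0.00965e3 μA = 9.65
Sum: 5.65 + 44.9 + 5.87 + 9.65 = 66.07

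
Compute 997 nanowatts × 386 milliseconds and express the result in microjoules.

0.384842 microjoules

997 × 10^-9 × 386 × 10^-3 = 384842 × 10^-12 J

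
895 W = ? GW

0.000000895 GW

(no prefix) = 10^0, giga = 10^9; factor is 10^-9.
895 × 10^-9 = 0.000000895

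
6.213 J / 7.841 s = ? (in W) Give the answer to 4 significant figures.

0.7924 W

(6.213) / (7.841) = 0.792373 W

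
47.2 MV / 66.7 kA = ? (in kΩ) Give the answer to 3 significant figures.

(47.2 × 10⁶) / (66.7 × 10³) = 0.70765 × 10³ Ω

0.708 kΩ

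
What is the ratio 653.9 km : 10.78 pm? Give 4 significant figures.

60660000000000000

(653.9 × 10^3) / (10.78 × 10^-12) = 60.659 × 10^15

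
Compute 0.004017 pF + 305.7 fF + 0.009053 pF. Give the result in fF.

318.77 fF

In fF:
  0.004017 pF = 0.004017 × 10^3 fF = 4.017
  305.7 fF → 305.7
  0.009053 pF = 0.009053 × 10^3 fF = 9.053
Sum: 4.017 + 305.7 + 9.053 = 318.77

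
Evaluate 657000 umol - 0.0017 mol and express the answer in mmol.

655.3 mmol

In mmol:
  657000 umol = 657000 × 10⁻³ mmol = 657
  0.0017 mol = 0.0017 × 10³ mmol = 1.7
Difference: 657 - 1.7 = 655.3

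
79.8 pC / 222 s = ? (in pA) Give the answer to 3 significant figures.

(79.8e-12) / (222) = 0.35946e-12 A

0.359 pA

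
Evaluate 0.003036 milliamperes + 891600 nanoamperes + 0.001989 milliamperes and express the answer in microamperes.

In microamperes:
  0.003036 milliamperes = 0.003036e3 microamperes = 3.036
  891600 nanoamperes = 891600e-3 microamperes = 891.6
  0.001989 milliamperes = 0.001989e3 microamperes = 1.989
Sum: 3.036 + 891.6 + 1.989 = 896.625

896.625 microamperes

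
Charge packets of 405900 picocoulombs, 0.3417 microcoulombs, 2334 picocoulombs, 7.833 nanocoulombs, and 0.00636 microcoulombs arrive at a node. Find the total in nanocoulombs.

764.127 nanocoulombs

In nanocoulombs:
  405900 picocoulombs = 405900 × 10^-3 nanocoulombs = 405.9
  0.3417 microcoulombs = 0.3417 × 10^3 nanocoulombs = 341.7
  2334 picocoulombs = 2334 × 10^-3 nanocoulombs = 2.334
  7.833 nanocoulombs → 7.833
  0.00636 microcoulombs = 0.00636 × 10^3 nanocoulombs = 6.36
Sum: 405.9 + 341.7 + 2.334 + 7.833 + 6.36 = 764.127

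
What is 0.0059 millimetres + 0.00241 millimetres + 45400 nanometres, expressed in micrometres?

53.71 micrometres

In micrometres:
  0.0059 millimetres = 0.0059e3 micrometres = 5.9
  0.00241 millimetres = 0.00241e3 micrometres = 2.41
  45400 nanometres = 45400e-3 micrometres = 45.4
Sum: 5.9 + 2.41 + 45.4 = 53.71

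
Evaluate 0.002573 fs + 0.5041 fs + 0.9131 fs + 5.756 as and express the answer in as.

In as:
  0.002573 fs = 0.002573 × 10³ as = 2.573
  0.5041 fs = 0.5041 × 10³ as = 504.1
  0.9131 fs = 0.9131 × 10³ as = 913.1
  5.756 as → 5.756
Sum: 2.573 + 504.1 + 913.1 + 5.756 = 1425.529

1425.529 as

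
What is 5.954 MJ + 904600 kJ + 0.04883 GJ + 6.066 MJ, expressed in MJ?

965.45 MJ

In MJ:
  5.954 MJ → 5.954
  904600 kJ = 904600 × 10^-3 MJ = 904.6
  0.04883 GJ = 0.04883 × 10^3 MJ = 48.83
  6.066 MJ → 6.066
Sum: 5.954 + 904.6 + 48.83 + 6.066 = 965.45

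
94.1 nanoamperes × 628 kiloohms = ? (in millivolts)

59.0948 millivolts

94.1e-9 × 628e3 = 59094.8e-6 V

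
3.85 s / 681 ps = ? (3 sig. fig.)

5650000000

(3.85) / (681e-12) = 0.005653e12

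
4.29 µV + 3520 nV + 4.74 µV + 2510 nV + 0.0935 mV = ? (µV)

In µV:
  4.29 µV → 4.29
  3520 nV = 3520e-3 µV = 3.52
  4.74 µV → 4.74
  2510 nV = 2510e-3 µV = 2.51
  0.0935 mV = 0.0935e3 µV = 93.5
Sum: 4.29 + 3.52 + 4.74 + 2.51 + 93.5 = 108.56

108.56 µV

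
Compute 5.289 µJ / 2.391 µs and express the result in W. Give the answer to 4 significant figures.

(5.289 × 10^-6) / (2.391 × 10^-6) = 2.21205 W

2.212 W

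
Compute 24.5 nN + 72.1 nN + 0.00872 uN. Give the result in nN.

105.32 nN

In nN:
  24.5 nN → 24.5
  72.1 nN → 72.1
  0.00872 uN = 0.00872 × 10³ nN = 8.72
Sum: 24.5 + 72.1 + 8.72 = 105.32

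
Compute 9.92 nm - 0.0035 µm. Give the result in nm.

In nm:
  9.92 nm → 9.92
  0.0035 µm = 0.0035e3 nm = 3.5
Difference: 9.92 - 3.5 = 6.42

6.42 nm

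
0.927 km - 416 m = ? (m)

In m:
  0.927 km = 0.927 × 10^3 m = 927
  416 m → 416
Difference: 927 - 416 = 511

511 m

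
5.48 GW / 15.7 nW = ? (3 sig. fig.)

349000000000000000

(5.48e9) / (15.7e-9) = 0.349e18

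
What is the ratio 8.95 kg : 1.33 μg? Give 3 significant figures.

(8.95 × 10³) / (1.33 × 10⁻⁶) = 6.729 × 10⁹

6730000000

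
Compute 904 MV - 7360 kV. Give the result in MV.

In MV:
  904 MV → 904
  7360 kV = 7360 × 10⁻³ MV = 7.36
Difference: 904 - 7.36 = 896.64

896.64 MV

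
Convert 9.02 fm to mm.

femto = 1e-15, milli = 1e-3; factor is 1e-12.
9.02 × 1e-12 = 0.00000000000902

0.00000000000902 mm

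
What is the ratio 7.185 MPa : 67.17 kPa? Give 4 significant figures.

(7.185 × 10⁶) / (67.17 × 10³) = 0.10697 × 10³

107.0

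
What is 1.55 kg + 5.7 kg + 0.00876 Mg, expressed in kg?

In kg:
  1.55 kg → 1.55
  5.7 kg → 5.7
  0.00876 Mg = 0.00876 × 10³ kg = 8.76
Sum: 1.55 + 5.7 + 8.76 = 16.01

16.01 kg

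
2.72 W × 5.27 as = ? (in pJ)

2.72 × 5.27 × 10^-18 = 14.3344 × 10^-18 J

0.0000143344 pJ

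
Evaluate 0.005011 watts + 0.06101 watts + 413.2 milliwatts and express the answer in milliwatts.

479.221 milliwatts

In milliwatts:
  0.005011 watts = 0.005011 × 10³ milliwatts = 5.011
  0.06101 watts = 0.06101 × 10³ milliwatts = 61.01
  413.2 milliwatts → 413.2
Sum: 5.011 + 61.01 + 413.2 = 479.221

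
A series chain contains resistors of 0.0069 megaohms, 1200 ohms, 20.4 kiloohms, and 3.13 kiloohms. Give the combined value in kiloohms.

31.63 kiloohms

In kiloohms:
  0.0069 megaohms = 0.0069e3 kiloohms = 6.9
  1200 ohms = 1200e-3 kiloohms = 1.2
  20.4 kiloohms → 20.4
  3.13 kiloohms → 3.13
Sum: 6.9 + 1.2 + 20.4 + 3.13 = 31.63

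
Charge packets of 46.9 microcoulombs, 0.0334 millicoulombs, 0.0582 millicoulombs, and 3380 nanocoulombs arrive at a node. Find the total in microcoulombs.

In microcoulombs:
  46.9 microcoulombs → 46.9
  0.0334 millicoulombs = 0.0334e3 microcoulombs = 33.4
  0.0582 millicoulombs = 0.0582e3 microcoulombs = 58.2
  3380 nanocoulombs = 3380e-3 microcoulombs = 3.38
Sum: 46.9 + 33.4 + 58.2 + 3.38 = 141.88

141.88 microcoulombs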